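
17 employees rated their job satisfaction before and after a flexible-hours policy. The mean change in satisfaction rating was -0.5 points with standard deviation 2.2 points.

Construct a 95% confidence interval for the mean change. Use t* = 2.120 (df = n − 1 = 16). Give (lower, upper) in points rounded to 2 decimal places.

(-1.63, 0.63)

This is a matched-pairs design, so SE = s_d/√n = 2.2/√17 = 0.5336.
Margin = 2.120 × 0.5336 = 1.1312; the interval is -0.5 ± 1.1312 = (-1.63, 0.63).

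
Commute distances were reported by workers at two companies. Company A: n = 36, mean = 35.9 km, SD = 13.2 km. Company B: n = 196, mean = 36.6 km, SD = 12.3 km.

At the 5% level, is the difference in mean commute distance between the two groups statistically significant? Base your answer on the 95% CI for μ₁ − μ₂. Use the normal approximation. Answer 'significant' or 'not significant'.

not significant

Standard errors of each mean: 13.2/√36 = 2.2000 and 12.3/√196 = 0.8786.
SE(x̄₁ − x̄₂) = √(2.2000² + 0.8786²) = 2.3690 for independent samples with unequal variances.
With z* = 1.960, the margin is 1.960 × 2.3690 = 4.6432.
x̄₁ − x̄₂ = 35.9 − 36.6 = -0.7000; the interval is -0.7000 ± 4.6432 = (-5.3432, 3.9432).
The interval (-5.3432, 3.9432) contains 0, so the difference is not significant.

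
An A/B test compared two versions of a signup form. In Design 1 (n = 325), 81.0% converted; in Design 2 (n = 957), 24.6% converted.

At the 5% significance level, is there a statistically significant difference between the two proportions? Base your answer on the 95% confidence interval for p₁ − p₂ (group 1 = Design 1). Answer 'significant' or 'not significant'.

significant

The two standard errors are √(0.8100×0.1900/325) = 0.02176 and √(0.2460×0.7540/957) = 0.01392.
Because the samples are independent, SE_diff = √(0.02176² + 0.01392²) = 0.02583.
Using z* = 1.960 for 95%, ME = 1.960 × 0.02583 = 0.05063.
p̂₁ − p̂₂ = 0.5640; interval 0.5640 ± 0.05063 gives (0.51337, 0.61463).
The interval (0.51337, 0.61463) does not contain 0, so the difference is significant.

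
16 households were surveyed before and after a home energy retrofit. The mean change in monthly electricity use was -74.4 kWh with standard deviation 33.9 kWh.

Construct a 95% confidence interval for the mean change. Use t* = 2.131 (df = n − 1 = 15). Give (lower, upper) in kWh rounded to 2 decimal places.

(-92.46, -56.34)

Paired design: SE = s_d/√n = 33.9/√16 = 8.4750.
t* = 2.131; margin of error = 2.131 × 8.4750 = 18.0602.
-74.4 ± 18.0602 → (-92.46, -56.34).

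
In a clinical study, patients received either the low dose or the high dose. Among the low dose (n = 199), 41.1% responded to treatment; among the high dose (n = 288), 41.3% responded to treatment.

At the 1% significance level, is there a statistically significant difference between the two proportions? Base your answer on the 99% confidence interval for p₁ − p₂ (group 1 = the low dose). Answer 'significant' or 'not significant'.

not significant

Each SE is √(p̂(1−p̂)/n): √(0.4110·0.5890/199) = 0.03488 and √(0.4130·0.5870/288) = 0.02901.
SE(p̂₁ − p̂₂) = √(SE₁² + SE₂²) = √(0.0012166144 + 0.0008415801) = 0.04537, since the two samples are independent.
At 99% confidence z* = 2.576; margin = 2.576 × 0.04537 = 0.11687.
The difference is 0.4110 − 0.4130 = -0.0020, so the interval is -0.0020 ± 0.11687 = (-0.11887, 0.11487).
The interval (-0.11887, 0.11487) contains 0, so the difference is not significant.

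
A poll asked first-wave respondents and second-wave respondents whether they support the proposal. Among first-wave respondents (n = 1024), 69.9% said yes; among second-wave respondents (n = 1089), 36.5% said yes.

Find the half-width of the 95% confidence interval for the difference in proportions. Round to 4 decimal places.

The two standard errors are √(0.6990×0.3010/1024) = 0.01433 and √(0.3650×0.6350/1089) = 0.01459.
Because the samples are independent, SE_diff = √(0.01433² + 0.01459²) = 0.02045.
Using z* = 1.960 for 95%, ME = 1.960 × 0.02045 = 0.04008.

0.0401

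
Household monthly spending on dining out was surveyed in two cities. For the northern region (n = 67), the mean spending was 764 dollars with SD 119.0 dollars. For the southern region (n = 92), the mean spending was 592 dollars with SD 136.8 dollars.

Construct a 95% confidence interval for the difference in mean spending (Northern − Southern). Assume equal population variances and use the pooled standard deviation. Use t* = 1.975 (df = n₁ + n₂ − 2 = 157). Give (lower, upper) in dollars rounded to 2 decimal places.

s_p = √[((n₁−1)s₁² + (n₂−1)s₂²)/(n₁+n₂−2)] = √[(66·119.0² + 91·136.8²)/157] = 129.6154.
SE = 129.6154·√(1/67 + 1/92) = 20.8173.
With t* = 1.975, margin = 1.975 × 20.8173 = 41.1142.
x̄₁ − x̄₂ = 764 − 592 = 172.0000; interval 172.0000 ± 41.1142 = (130.89, 213.11).

(130.89, 213.11)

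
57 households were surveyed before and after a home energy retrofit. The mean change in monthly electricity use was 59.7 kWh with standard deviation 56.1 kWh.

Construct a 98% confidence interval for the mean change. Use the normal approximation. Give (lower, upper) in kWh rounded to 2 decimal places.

This is a matched-pairs design, so SE = s_d/√n = 56.1/√57 = 7.4306.
Margin = 2.326 × 7.4306 = 17.2836; the interval is 59.7 ± 17.2836 = (42.42, 76.98).

(42.42, 76.98)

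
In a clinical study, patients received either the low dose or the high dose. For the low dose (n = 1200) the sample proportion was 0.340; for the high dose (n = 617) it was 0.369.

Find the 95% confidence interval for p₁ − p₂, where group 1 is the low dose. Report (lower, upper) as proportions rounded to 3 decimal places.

Each SE is √(p̂(1−p̂)/n): √(0.3400·0.6600/1200) = 0.01367 and √(0.3690·0.6310/617) = 0.01943.
SE(p̂₁ − p̂₂) = √(SE₁² + SE₂²) = √(0.0001868689 + 0.0003775249) = 0.02376, since the two samples are independent.
At 95% confidence z* = 1.960; margin = 1.960 × 0.02376 = 0.04657.
The difference is 0.3400 − 0.3690 = -0.0290, so the interval is -0.0290 ± 0.04657 = (-0.076, 0.018).

(-0.076, 0.018)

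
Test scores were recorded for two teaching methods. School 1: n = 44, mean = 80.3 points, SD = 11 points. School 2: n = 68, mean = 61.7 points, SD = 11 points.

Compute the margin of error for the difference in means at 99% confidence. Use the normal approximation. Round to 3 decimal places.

Per-group SEs: s₁/√n₁ = 11/√44 = 1.6583, s₂/√n₂ = 11/√68 = 1.3339.
Unpooled SE of the difference: √(2.74995889 + 1.77928921) = 2.1282.
Margin of error = z* · SE = 2.576 × 2.1282 = 5.4822.

5.482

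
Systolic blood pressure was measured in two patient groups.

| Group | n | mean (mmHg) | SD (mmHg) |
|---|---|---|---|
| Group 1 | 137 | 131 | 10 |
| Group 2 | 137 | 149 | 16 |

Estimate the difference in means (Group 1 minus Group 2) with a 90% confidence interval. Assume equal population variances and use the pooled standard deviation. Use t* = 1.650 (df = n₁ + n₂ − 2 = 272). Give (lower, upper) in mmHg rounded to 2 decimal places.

(-20.66, -15.34)

s_p = √[((n₁−1)s₁² + (n₂−1)s₂²)/(n₁+n₂−2)] = √[(136·10² + 136·16²)/272] = 13.3417.
SE = 13.3417·√(1/137 + 1/137) = 1.6120.
With t* = 1.650, margin = 1.650 × 1.6120 = 2.6598.
x̄₁ − x̄₂ = 131 − 149 = -18.0000; interval -18.0000 ± 2.6598 = (-20.66, -15.34).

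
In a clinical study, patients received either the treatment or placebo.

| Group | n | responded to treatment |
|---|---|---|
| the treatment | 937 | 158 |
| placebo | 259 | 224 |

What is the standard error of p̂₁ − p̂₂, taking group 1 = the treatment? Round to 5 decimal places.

p̂₁ = 158/937 = 0.1686 and p̂₂ = 224/259 = 0.8649.
SE₁ = √(p̂₁(1−p̂₁)/n₁) = √(0.1686·0.8314/937) = 0.01223; SE₂ = √(0.8649·0.1351/259) = 0.02124.
Independent samples: SE of the difference = √(SE₁² + SE₂²) = √(0.0001495729 + 0.0004511376) = 0.02451.

0.02451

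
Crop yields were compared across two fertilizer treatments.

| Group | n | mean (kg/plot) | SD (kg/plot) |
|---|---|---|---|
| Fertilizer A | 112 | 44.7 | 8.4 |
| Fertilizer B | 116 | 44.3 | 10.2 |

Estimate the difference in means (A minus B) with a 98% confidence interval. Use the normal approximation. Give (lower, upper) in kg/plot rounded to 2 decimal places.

(-2.47, 3.27)

Standard errors of each mean: 8.4/√112 = 0.7937 and 10.2/√116 = 0.9470.
SE(x̄₁ − x̄₂) = √(0.7937² + 0.9470²) = 1.2356 for independent samples with unequal variances.
With z* = 2.326, the margin is 2.326 × 1.2356 = 2.8740.
x̄₁ − x̄₂ = 44.7 − 44.3 = 0.4000; the interval is 0.4000 ± 2.8740 = (-2.47, 3.27).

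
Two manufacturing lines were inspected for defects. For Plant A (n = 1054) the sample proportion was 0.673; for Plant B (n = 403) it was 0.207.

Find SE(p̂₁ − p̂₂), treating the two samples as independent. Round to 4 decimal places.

0.0248

Each SE is √(p̂(1−p̂)/n): √(0.6730·0.3270/1054) = 0.01445 and √(0.2070·0.7930/403) = 0.02018.
SE(p̂₁ − p̂₂) = √(SE₁² + SE₂²) = √(0.0002088025 + 0.0004072324) = 0.02482, since the two samples are independent.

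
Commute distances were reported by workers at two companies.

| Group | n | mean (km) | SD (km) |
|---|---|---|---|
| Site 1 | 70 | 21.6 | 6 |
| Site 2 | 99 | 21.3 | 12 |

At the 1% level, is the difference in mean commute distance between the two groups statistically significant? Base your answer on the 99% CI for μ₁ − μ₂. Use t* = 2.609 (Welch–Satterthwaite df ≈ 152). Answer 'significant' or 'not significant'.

not significant

Per-group SEs: s₁/√n₁ = 6/√70 = 0.7171, s₂/√n₂ = 12/√99 = 1.2060.
Unpooled SE of the difference: √(0.51423241 + 1.454436) = 1.4031.
Margin of error = t* · SE = 2.609 × 1.4031 = 3.6607.
x̄₁ − x̄₂ = 21.6 − 21.3 = 0.3000.
CI: 0.3000 ± 3.6607 = (-3.3607, 3.9607).
The interval (-3.3607, 3.9607) contains 0, so the difference is not significant.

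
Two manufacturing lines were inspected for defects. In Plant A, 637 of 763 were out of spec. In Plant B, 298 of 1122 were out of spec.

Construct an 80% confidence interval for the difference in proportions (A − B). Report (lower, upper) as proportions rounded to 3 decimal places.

p̂₁ = 637/763 = 0.8349 and p̂₂ = 298/1122 = 0.2656.
SE₁ = √(p̂₁(1−p̂₁)/n₁) = √(0.8349·0.1651/763) = 0.01344; SE₂ = √(0.2656·0.7344/1122) = 0.01319.
Independent samples: SE of the difference = √(SE₁² + SE₂²) = √(0.0001806336 + 0.0001739761) = 0.01883.
z* for 80% confidence is 1.282, so the margin of error is 1.282 × 0.01883 = 0.02414.
Point estimate p̂₁ − p̂₂ = 0.8349 − 0.2656 = 0.5693.
0.5693 ± 0.02414 → (0.545, 0.593).

(0.545, 0.593)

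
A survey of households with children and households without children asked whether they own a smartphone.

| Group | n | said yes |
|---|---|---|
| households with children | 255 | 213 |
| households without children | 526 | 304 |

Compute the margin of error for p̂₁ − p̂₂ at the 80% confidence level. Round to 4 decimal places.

p̂₁ = 213/255 = 0.8353 and p̂₂ = 304/526 = 0.5779.
SE₁ = √(p̂₁(1−p̂₁)/n₁) = √(0.8353·0.1647/255) = 0.02323; SE₂ = √(0.5779·0.4221/526) = 0.02153.
Independent samples: SE of the difference = √(SE₁² + SE₂²) = √(0.0005396329 + 0.0004635409) = 0.03167.
z* for 80% confidence is 1.282, so the margin of error is 1.282 × 0.03167 = 0.04060.

0.0406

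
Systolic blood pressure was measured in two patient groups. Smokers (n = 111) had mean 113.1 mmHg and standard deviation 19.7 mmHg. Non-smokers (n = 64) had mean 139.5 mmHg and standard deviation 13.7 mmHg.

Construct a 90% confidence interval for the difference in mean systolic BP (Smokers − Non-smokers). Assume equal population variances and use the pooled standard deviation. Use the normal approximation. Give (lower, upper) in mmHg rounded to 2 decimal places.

s_p = √[((n₁−1)s₁² + (n₂−1)s₂²)/(n₁+n₂−2)] = √[(110·19.7² + 63·13.7²)/173] = 17.7514.
SE = 17.7514·√(1/111 + 1/64) = 2.7861.
With z* = 1.645, margin = 1.645 × 2.7861 = 4.5831.
x̄₁ − x̄₂ = 113.1 − 139.5 = -26.4000; interval -26.4000 ± 4.5831 = (-30.98, -21.82).

(-30.98, -21.82)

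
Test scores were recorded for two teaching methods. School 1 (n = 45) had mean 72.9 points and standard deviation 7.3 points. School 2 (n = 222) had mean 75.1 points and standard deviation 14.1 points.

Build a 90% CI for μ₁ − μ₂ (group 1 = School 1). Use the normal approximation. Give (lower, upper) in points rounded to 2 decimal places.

(-4.57, 0.17)

SE₁ = s₁/√n₁ = 7.3/√45 = 1.0882; SE₂ = 14.1/√222 = 0.9463.
Independent samples, unequal variances: SE_diff = √(SE₁² + SE₂²) = √(1.18417924 + 0.89548369) = 1.4421.
z* = 1.645, so margin of error = 1.645 × 1.4421 = 2.3723.
Difference in means = 72.9 − 75.1 = -2.2000.
-2.2000 ± 2.3723 → (-4.57, 0.17).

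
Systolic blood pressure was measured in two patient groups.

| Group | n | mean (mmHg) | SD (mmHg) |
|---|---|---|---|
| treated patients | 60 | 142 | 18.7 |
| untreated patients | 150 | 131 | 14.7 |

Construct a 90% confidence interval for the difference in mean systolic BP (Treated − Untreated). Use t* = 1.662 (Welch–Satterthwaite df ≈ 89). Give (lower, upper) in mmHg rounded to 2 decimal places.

Standard errors of each mean: 18.7/√60 = 2.4142 and 14.7/√150 = 1.2002.
SE(x̄₁ − x̄₂) = √(2.4142² + 1.2002²) = 2.6961 for independent samples with unequal variances.
With t* = 1.662, the margin is 1.662 × 2.6961 = 4.4809.
x̄₁ − x̄₂ = 142 − 131 = 11.0000; the interval is 11.0000 ± 4.4809 = (6.52, 15.48).

(6.52, 15.48)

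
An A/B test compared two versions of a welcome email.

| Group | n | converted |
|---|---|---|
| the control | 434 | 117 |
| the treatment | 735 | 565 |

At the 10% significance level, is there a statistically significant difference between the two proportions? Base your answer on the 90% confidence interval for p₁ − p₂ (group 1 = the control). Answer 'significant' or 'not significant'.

Sample proportions: 117/434 = 0.2696, 565/735 = 0.7687.
Each SE is √(p̂(1−p̂)/n): √(0.2696·0.7304/434) = 0.02130 and √(0.7687·0.2313/735) = 0.01555.
SE(p̂₁ − p̂₂) = √(SE₁² + SE₂²) = √(0.00045369 + 0.0002418025) = 0.02637, since the two samples are independent.
At 90% confidence z* = 1.645; margin = 1.645 × 0.02637 = 0.04338.
The difference is 0.2696 − 0.7687 = -0.4991, so the interval is -0.4991 ± 0.04338 = (-0.54248, -0.45572).
The interval (-0.54248, -0.45572) does not contain 0, so the difference is significant.

significant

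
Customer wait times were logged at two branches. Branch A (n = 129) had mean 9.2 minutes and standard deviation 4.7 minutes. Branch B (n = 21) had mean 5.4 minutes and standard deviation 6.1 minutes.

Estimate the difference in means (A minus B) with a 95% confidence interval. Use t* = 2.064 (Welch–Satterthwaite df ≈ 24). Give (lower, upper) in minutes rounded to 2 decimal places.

SE₁ = s₁/√n₁ = 4.7/√129 = 0.4138; SE₂ = 6.1/√21 = 1.3311.
Independent samples, unequal variances: SE_diff = √(SE₁² + SE₂²) = √(0.17123044 + 1.77182721) = 1.3939.
t* = 2.064, so margin of error = 2.064 × 1.3939 = 2.8770.
Difference in means = 9.2 − 5.4 = 3.8000.
3.8000 ± 2.8770 → (0.92, 6.68).

(0.92, 6.68)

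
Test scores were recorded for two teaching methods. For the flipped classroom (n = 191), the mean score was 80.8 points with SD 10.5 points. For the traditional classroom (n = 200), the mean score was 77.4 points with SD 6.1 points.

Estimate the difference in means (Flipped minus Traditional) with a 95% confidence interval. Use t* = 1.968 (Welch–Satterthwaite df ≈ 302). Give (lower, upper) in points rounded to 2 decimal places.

Standard errors of each mean: 10.5/√191 = 0.7598 and 6.1/√200 = 0.4313.
SE(x̄₁ − x̄₂) = √(0.7598² + 0.4313²) = 0.8737 for independent samples with unequal variances.
With t* = 1.968, the margin is 1.968 × 0.8737 = 1.7194.
x̄₁ − x̄₂ = 80.8 − 77.4 = 3.4000; the interval is 3.4000 ± 1.7194 = (1.68, 5.12).

(1.68, 5.12)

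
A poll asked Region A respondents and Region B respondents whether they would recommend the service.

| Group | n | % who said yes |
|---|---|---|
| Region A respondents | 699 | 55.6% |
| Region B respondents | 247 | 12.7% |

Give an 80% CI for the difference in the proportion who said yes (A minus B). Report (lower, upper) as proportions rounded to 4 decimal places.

Each SE is √(p̂(1−p̂)/n): √(0.5560·0.4440/699) = 0.01879 and √(0.1270·0.8730/247) = 0.02119.
SE(p̂₁ − p̂₂) = √(SE₁² + SE₂²) = √(0.0003530641 + 0.0004490161) = 0.02832, since the two samples are independent.
At 80% confidence z* = 1.282; margin = 1.282 × 0.02832 = 0.03631.
The difference is 0.5560 − 0.1270 = 0.4290, so the interval is 0.4290 ± 0.03631 = (0.3927, 0.4653).

(0.3927, 0.4653)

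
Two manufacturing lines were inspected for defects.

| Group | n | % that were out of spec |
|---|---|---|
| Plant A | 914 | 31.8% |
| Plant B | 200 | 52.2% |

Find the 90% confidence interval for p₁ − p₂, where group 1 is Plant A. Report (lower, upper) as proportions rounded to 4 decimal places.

(-0.2674, -0.1406)

Each SE is √(p̂(1−p̂)/n): √(0.3180·0.6820/914) = 0.01540 and √(0.5220·0.4780/200) = 0.03532.
SE(p̂₁ − p̂₂) = √(SE₁² + SE₂²) = √(0.00023716 + 0.0012475024) = 0.03853, since the two samples are independent.
At 90% confidence z* = 1.645; margin = 1.645 × 0.03853 = 0.06338.
The difference is 0.3180 − 0.5220 = -0.2040, so the interval is -0.2040 ± 0.06338 = (-0.2674, -0.1406).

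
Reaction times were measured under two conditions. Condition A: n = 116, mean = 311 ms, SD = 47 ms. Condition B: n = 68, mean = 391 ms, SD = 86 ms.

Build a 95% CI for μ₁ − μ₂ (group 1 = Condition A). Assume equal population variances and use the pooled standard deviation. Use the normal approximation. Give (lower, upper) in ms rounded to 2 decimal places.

(-99.21, -60.79)

Pooled variance s_p² = [115·47² + 67·86²] / (116+68−2) = 4118.5000, so s_p = 64.1755.
SE_diff = s_p·√(1/n₁ + 1/n₂) = 64.1755·√(1/116 + 1/68) = 9.8015.
z* = 1.960; margin = 1.960 × 9.8015 = 19.2109.
Difference = 311 − 391 = -80.0000.
-80.0000 ± 19.2109 → (-99.21, -60.79).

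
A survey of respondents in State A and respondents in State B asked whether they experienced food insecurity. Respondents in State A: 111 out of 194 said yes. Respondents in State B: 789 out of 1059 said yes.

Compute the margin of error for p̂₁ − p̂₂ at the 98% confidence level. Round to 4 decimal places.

0.0883

First, p̂₁ = 111/194 = 0.5722; p̂₂ = 789/1059 = 0.7450.
The two standard errors are √(0.5722×0.4278/194) = 0.03552 and √(0.7450×0.2550/1059) = 0.01339.
Because the samples are independent, SE_diff = √(0.03552² + 0.01339²) = 0.03796.
Using z* = 2.326 for 98%, ME = 2.326 × 0.03796 = 0.08829.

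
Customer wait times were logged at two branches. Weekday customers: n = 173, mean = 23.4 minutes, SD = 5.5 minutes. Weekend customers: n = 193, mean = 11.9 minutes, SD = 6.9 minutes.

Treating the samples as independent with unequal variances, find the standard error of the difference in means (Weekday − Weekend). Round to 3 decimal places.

0.649

SE₁ = s₁/√n₁ = 5.5/√173 = 0.4182; SE₂ = 6.9/√193 = 0.4967.
Independent samples, unequal variances: SE_diff = √(SE₁² + SE₂²) = √(0.17489124 + 0.24671089) = 0.6493.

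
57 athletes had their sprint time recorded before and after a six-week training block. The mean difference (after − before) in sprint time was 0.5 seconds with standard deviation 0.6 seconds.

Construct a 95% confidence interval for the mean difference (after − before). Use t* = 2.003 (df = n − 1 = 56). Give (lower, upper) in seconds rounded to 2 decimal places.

This is a matched-pairs design, so SE = s_d/√n = 0.6/√57 = 0.0795.
Margin = 2.003 × 0.0795 = 0.1592; the interval is 0.5 ± 0.1592 = (0.34, 0.66).

(0.34, 0.66)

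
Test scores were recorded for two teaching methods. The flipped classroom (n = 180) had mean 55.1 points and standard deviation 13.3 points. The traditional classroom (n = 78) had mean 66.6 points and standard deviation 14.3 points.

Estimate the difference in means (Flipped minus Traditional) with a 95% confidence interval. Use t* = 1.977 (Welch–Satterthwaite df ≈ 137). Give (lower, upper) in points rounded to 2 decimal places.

SE₁ = s₁/√n₁ = 13.3/√180 = 0.9913; SE₂ = 14.3/√78 = 1.6192.
Independent samples, unequal variances: SE_diff = √(SE₁² + SE₂²) = √(0.98267569 + 2.62180864) = 1.8985.
t* = 1.977, so margin of error = 1.977 × 1.8985 = 3.7533.
Difference in means = 55.1 − 66.6 = -11.5000.
-11.5000 ± 3.7533 → (-15.25, -7.75).

(-15.25, -7.75)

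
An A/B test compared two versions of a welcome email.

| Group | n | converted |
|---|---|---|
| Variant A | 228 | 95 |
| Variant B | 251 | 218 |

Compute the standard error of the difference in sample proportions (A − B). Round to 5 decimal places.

0.03900

First, p̂₁ = 95/228 = 0.4167; p̂₂ = 218/251 = 0.8685.
The two standard errors are √(0.4167×0.5833/228) = 0.03265 and √(0.8685×0.1315/251) = 0.02133.
Because the samples are independent, SE_diff = √(0.03265² + 0.02133²) = 0.03900.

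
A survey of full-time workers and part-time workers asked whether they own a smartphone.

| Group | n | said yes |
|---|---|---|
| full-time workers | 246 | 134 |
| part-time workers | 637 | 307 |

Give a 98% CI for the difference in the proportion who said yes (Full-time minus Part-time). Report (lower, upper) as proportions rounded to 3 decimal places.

p̂₁ = 134/246 = 0.5447 and p̂₂ = 307/637 = 0.4819.
SE₁ = √(p̂₁(1−p̂₁)/n₁) = √(0.5447·0.4553/246) = 0.03175; SE₂ = √(0.4819·0.5181/637) = 0.01980.
Independent samples: SE of the difference = √(SE₁² + SE₂²) = √(0.0010080625 + 0.00039204) = 0.03742.
z* for 98% confidence is 2.326, so the margin of error is 2.326 × 0.03742 = 0.08704.
Point estimate p̂₁ − p̂₂ = 0.5447 − 0.4819 = 0.0628.
0.0628 ± 0.08704 → (-0.024, 0.150).

(-0.024, 0.150)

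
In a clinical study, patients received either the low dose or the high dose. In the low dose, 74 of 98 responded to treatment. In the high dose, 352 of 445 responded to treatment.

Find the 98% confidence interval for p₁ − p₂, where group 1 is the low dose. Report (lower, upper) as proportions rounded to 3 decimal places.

(-0.146, 0.075)

First, p̂₁ = 74/98 = 0.7551; p̂₂ = 352/445 = 0.7910.
The two standard errors are √(0.7551×0.2449/98) = 0.04344 and √(0.7910×0.2090/445) = 0.01927.
Because the samples are independent, SE_diff = √(0.04344² + 0.01927²) = 0.04752.
Using z* = 2.326 for 98%, ME = 2.326 × 0.04752 = 0.11053.
p̂₁ − p̂₂ = -0.0359; interval -0.0359 ± 0.11053 gives (-0.146, 0.075).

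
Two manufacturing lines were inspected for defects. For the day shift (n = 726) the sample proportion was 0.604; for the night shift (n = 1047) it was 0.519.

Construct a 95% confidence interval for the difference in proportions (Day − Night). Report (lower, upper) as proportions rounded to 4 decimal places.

(0.0383, 0.1317)

SE₁ = √(p̂₁(1−p̂₁)/n₁) = √(0.6040·0.3960/726) = 0.01815; SE₂ = √(0.5190·0.4810/1047) = 0.01544.
Independent samples: SE of the difference = √(SE₁² + SE₂²) = √(0.0003294225 + 0.0002383936) = 0.02383.
z* for 95% confidence is 1.960, so the margin of error is 1.960 × 0.02383 = 0.04671.
Point estimate p̂₁ − p̂₂ = 0.6040 − 0.5190 = 0.0850.
0.0850 ± 0.04671 → (0.0383, 0.1317).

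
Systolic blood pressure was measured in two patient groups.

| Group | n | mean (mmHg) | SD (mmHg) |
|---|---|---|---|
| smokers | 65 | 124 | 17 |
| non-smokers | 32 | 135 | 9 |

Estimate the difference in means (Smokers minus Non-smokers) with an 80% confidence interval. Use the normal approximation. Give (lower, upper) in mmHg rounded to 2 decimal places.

Standard errors of each mean: 17/√65 = 2.1086 and 9/√32 = 1.5910.
SE(x̄₁ − x̄₂) = √(2.1086² + 1.5910²) = 2.6415 for independent samples with unequal variances.
With z* = 1.282, the margin is 1.282 × 2.6415 = 3.3864.
x̄₁ − x̄₂ = 124 − 135 = -11.0000; the interval is -11.0000 ± 3.3864 = (-14.39, -7.61).

(-14.39, -7.61)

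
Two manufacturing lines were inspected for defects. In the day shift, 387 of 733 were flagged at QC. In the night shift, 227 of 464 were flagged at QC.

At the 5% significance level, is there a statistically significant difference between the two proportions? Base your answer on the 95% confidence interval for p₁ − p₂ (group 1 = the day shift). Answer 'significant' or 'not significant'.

not significant

Sample proportions: 387/733 = 0.5280, 227/464 = 0.4892.
Each SE is √(p̂(1−p̂)/n): √(0.5280·0.4720/733) = 0.01844 and √(0.4892·0.5108/464) = 0.02321.
SE(p̂₁ − p̂₂) = √(SE₁² + SE₂²) = √(0.0003400336 + 0.0005387041) = 0.02964, since the two samples are independent.
At 95% confidence z* = 1.960; margin = 1.960 × 0.02964 = 0.05809.
The difference is 0.5280 − 0.4892 = 0.0388, so the interval is 0.0388 ± 0.05809 = (-0.01929, 0.09689).
The interval (-0.01929, 0.09689) contains 0, so the difference is not significant.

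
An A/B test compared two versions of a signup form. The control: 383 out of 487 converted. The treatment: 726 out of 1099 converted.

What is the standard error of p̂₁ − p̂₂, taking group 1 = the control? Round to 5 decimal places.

0.02343

Sample proportions: 383/487 = 0.7864, 726/1099 = 0.6606.
Each SE is √(p̂(1−p̂)/n): √(0.7864·0.2136/487) = 0.01857 and √(0.6606·0.3394/1099) = 0.01428.
SE(p̂₁ − p̂₂) = √(SE₁² + SE₂²) = √(0.0003448449 + 0.0002039184) = 0.02343, since the two samples are independent.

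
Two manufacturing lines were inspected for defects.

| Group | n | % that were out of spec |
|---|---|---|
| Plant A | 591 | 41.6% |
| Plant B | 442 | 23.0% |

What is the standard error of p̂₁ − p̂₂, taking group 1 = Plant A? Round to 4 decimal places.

0.0285

Each SE is √(p̂(1−p̂)/n): √(0.4160·0.5840/591) = 0.02027 and √(0.2300·0.7700/442) = 0.02002.
SE(p̂₁ − p̂₂) = √(SE₁² + SE₂²) = √(0.0004108729 + 0.0004008004) = 0.02849, since the two samples are independent.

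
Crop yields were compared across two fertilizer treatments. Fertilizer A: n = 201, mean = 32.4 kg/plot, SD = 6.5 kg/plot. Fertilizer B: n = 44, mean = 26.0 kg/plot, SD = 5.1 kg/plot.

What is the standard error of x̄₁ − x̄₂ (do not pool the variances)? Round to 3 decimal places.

0.895

SE₁ = s₁/√n₁ = 6.5/√201 = 0.4585; SE₂ = 5.1/√44 = 0.7689.
Independent samples, unequal variances: SE_diff = √(SE₁² + SE₂²) = √(0.21022225 + 0.59120721) = 0.8952.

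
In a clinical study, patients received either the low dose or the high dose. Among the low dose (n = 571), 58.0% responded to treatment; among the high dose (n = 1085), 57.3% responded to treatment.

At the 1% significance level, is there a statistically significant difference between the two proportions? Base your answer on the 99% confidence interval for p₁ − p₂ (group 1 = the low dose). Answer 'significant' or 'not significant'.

not significant

SE₁ = √(p̂₁(1−p̂₁)/n₁) = √(0.5800·0.4200/571) = 0.02065; SE₂ = √(0.5730·0.4270/1085) = 0.01502.
Independent samples: SE of the difference = √(SE₁² + SE₂²) = √(0.0004264225 + 0.0002256004) = 0.02553.
z* for 99% confidence is 2.576, so the margin of error is 2.576 × 0.02553 = 0.06577.
Point estimate p̂₁ − p̂₂ = 0.5800 − 0.5730 = 0.0070.
0.0070 ± 0.06577 → (-0.05877, 0.07277).
The interval (-0.05877, 0.07277) contains 0, so the difference is not significant.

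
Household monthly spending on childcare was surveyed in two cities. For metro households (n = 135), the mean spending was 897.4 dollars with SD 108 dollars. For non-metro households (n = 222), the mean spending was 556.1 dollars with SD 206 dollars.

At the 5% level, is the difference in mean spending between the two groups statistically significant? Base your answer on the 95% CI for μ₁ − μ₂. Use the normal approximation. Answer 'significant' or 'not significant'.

Per-group SEs: s₁/√n₁ = 108/√135 = 9.2952, s₂/√n₂ = 206/√222 = 13.8258.
Unpooled SE of the difference: √(86.40074304 + 191.15274564) = 16.6599.
Margin of error = z* · SE = 1.960 × 16.6599 = 32.6534.
x̄₁ − x̄₂ = 897.4 − 556.1 = 341.3000.
CI: 341.3000 ± 32.6534 = (308.6466, 373.9534).
The interval (308.6466, 373.9534) does not contain 0, so the difference is significant.

significant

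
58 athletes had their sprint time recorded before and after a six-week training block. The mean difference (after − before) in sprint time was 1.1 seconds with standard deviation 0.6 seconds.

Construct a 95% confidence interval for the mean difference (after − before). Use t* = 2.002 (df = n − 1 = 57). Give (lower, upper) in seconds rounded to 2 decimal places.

This is a matched-pairs design, so SE = s_d/√n = 0.6/√58 = 0.0788.
Margin = 2.002 × 0.0788 = 0.1578; the interval is 1.1 ± 0.1578 = (0.94, 1.26).

(0.94, 1.26)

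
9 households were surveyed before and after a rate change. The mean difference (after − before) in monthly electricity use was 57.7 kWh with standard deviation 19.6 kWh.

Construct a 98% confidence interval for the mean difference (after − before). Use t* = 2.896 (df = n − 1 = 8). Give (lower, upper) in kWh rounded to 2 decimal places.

(38.78, 76.62)

Paired design: SE = s_d/√n = 19.6/√9 = 6.5333.
t* = 2.896; margin of error = 2.896 × 6.5333 = 18.9204.
57.7 ± 18.9204 → (38.78, 76.62).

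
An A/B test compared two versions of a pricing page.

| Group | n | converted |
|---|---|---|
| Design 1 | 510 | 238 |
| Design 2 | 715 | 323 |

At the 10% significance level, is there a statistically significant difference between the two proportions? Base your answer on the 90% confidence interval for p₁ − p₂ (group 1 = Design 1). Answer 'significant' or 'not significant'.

not significant

First, p̂₁ = 238/510 = 0.4667; p̂₂ = 323/715 = 0.4517.
The two standard errors are √(0.4667×0.5333/510) = 0.02209 and √(0.4517×0.5483/715) = 0.01861.
Because the samples are independent, SE_diff = √(0.02209² + 0.01861²) = 0.02888.
Using z* = 1.645 for 90%, ME = 1.645 × 0.02888 = 0.04751.
p̂₁ − p̂₂ = 0.0150; interval 0.0150 ± 0.04751 gives (-0.03251, 0.06251).
The interval (-0.03251, 0.06251) contains 0, so the difference is not significant.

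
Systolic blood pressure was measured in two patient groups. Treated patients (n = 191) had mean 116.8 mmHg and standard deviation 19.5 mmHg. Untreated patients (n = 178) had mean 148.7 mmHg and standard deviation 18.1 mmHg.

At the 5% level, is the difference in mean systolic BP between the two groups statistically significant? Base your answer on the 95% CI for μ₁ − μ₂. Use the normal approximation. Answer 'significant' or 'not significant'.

Standard errors of each mean: 19.5/√191 = 1.4110 and 18.1/√178 = 1.3567.
SE(x̄₁ − x̄₂) = √(1.4110² + 1.3567²) = 1.9574 for independent samples with unequal variances.
With z* = 1.960, the margin is 1.960 × 1.9574 = 3.8365.
x̄₁ − x̄₂ = 116.8 − 148.7 = -31.9000; the interval is -31.9000 ± 3.8365 = (-35.7365, -28.0635).
The interval (-35.7365, -28.0635) does not contain 0, so the difference is significant.

significant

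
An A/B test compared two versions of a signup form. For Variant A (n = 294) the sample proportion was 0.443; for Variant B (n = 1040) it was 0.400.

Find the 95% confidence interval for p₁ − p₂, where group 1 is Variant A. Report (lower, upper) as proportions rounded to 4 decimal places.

Each SE is √(p̂(1−p̂)/n): √(0.4430·0.5570/294) = 0.02897 and √(0.4000·0.6000/1040) = 0.01519.
SE(p̂₁ − p̂₂) = √(SE₁² + SE₂²) = √(0.0008392609 + 0.0002307361) = 0.03271, since the two samples are independent.
At 95% confidence z* = 1.960; margin = 1.960 × 0.03271 = 0.06411.
The difference is 0.4430 − 0.4000 = 0.0430, so the interval is 0.0430 ± 0.06411 = (-0.0211, 0.1071).

(-0.0211, 0.1071)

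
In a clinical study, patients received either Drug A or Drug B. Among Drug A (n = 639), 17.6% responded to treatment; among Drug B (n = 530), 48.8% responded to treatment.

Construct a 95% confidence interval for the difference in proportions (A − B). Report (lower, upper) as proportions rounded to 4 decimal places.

(-0.3638, -0.2602)

SE₁ = √(p̂₁(1−p̂₁)/n₁) = √(0.1760·0.8240/639) = 0.01507; SE₂ = √(0.4880·0.5120/530) = 0.02171.
Independent samples: SE of the difference = √(SE₁² + SE₂²) = √(0.0002271049 + 0.0004713241) = 0.02643.
z* for 95% confidence is 1.960, so the margin of error is 1.960 × 0.02643 = 0.05180.
Point estimate p̂₁ − p̂₂ = 0.1760 − 0.4880 = -0.3120.
-0.3120 ± 0.05180 → (-0.3638, -0.2602).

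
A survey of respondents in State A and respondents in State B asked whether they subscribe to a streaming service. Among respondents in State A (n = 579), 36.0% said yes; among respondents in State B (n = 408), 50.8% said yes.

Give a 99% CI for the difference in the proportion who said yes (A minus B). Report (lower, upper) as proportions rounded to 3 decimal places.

(-0.230, -0.066)

SE₁ = √(p̂₁(1−p̂₁)/n₁) = √(0.3600·0.6400/579) = 0.01995; SE₂ = √(0.5080·0.4920/408) = 0.02475.
Independent samples: SE of the difference = √(SE₁² + SE₂²) = √(0.0003980025 + 0.0006125625) = 0.03179.
z* for 99% confidence is 2.576, so the margin of error is 2.576 × 0.03179 = 0.08189.
Point estimate p̂₁ − p̂₂ = 0.3600 − 0.5080 = -0.1480.
-0.1480 ± 0.08189 → (-0.230, -0.066).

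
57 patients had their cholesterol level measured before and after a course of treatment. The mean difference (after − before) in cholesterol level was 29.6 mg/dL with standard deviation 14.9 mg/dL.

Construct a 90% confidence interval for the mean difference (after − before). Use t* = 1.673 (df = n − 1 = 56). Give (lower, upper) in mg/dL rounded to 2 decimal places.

(26.30, 32.90)

This is a matched-pairs design, so SE = s_d/√n = 14.9/√57 = 1.9736.
Margin = 1.673 × 1.9736 = 3.3018; the interval is 29.6 ± 3.3018 = (26.30, 32.90).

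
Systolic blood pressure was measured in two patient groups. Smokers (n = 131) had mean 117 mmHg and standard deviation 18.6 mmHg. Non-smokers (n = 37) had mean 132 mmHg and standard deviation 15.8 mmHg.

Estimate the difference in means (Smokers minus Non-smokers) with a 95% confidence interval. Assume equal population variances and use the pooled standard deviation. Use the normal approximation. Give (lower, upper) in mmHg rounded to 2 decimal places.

(-21.58, -8.42)

s_p = √[((n₁−1)s₁² + (n₂−1)s₂²)/(n₁+n₂−2)] = √[(130·18.6² + 36·15.8²)/166] = 18.0297.
SE = 18.0297·√(1/131 + 1/37) = 3.3567.
With z* = 1.960, margin = 1.960 × 3.3567 = 6.5791.
x̄₁ − x̄₂ = 117 − 132 = -15.0000; interval -15.0000 ± 6.5791 = (-21.58, -8.42).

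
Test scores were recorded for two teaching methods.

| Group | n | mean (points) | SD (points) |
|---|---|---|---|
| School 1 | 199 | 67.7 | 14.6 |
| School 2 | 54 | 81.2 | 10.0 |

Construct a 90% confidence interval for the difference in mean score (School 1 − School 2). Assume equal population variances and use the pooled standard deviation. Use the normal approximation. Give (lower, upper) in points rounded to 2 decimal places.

Pooled variance s_p² = [198·14.6² + 53·10.0²] / (199+54−2) = 189.2657, so s_p = 13.7574.
SE_diff = s_p·√(1/n₁ + 1/n₂) = 13.7574·√(1/199 + 1/54) = 2.1109.
z* = 1.645; margin = 1.645 × 2.1109 = 3.4724.
Difference = 67.7 − 81.2 = -13.5000.
-13.5000 ± 3.4724 → (-16.97, -10.03).

(-16.97, -10.03)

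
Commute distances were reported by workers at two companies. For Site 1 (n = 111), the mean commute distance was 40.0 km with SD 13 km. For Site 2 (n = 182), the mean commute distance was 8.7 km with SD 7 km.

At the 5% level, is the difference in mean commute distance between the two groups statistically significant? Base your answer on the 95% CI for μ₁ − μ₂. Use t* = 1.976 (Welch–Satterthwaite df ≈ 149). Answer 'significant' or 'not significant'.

Per-group SEs: s₁/√n₁ = 13/√111 = 1.2339, s₂/√n₂ = 7/√182 = 0.5189.
Unpooled SE of the difference: √(1.52250921 + 0.26925721) = 1.3386.
Margin of error = t* · SE = 1.976 × 1.3386 = 2.6451.
x̄₁ − x̄₂ = 40.0 − 8.7 = 31.3000.
CI: 31.3000 ± 2.6451 = (28.6549, 33.9451).
The interval (28.6549, 33.9451) does not contain 0, so the difference is significant.

significant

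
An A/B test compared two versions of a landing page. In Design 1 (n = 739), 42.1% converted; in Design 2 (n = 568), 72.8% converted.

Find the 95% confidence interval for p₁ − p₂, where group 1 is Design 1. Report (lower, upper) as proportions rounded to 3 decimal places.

SE₁ = √(p̂₁(1−p̂₁)/n₁) = √(0.4210·0.5790/739) = 0.01816; SE₂ = √(0.7280·0.2720/568) = 0.01867.
Independent samples: SE of the difference = √(SE₁² + SE₂²) = √(0.0003297856 + 0.0003485689) = 0.02605.
z* for 95% confidence is 1.960, so the margin of error is 1.960 × 0.02605 = 0.05106.
Point estimate p̂₁ − p̂₂ = 0.4210 − 0.7280 = -0.3070.
-0.3070 ± 0.05106 → (-0.358, -0.256).

(-0.358, -0.256)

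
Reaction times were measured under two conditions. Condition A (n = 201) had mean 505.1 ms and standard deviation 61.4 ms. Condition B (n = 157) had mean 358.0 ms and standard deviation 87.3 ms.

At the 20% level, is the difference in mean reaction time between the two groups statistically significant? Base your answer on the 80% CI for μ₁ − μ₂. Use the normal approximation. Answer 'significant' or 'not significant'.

Standard errors of each mean: 61.4/√201 = 4.3308 and 87.3/√157 = 6.9673.
SE(x̄₁ − x̄₂) = √(4.3308² + 6.9673²) = 8.2036 for independent samples with unequal variances.
With z* = 1.282, the margin is 1.282 × 8.2036 = 10.5170.
x̄₁ − x̄₂ = 505.1 − 358.0 = 147.1000; the interval is 147.1000 ± 10.5170 = (136.5830, 157.6170).
The interval (136.5830, 157.6170) does not contain 0, so the difference is significant.

significant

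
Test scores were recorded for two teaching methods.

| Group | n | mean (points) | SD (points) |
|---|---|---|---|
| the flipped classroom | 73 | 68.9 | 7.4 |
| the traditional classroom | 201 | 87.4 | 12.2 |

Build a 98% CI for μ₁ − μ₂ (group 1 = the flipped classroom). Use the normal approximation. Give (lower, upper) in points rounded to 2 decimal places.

Standard errors of each mean: 7.4/√73 = 0.8661 and 12.2/√201 = 0.8605.
SE(x̄₁ − x̄₂) = √(0.8661² + 0.8605²) = 1.2209 for independent samples with unequal variances.
With z* = 2.326, the margin is 2.326 × 1.2209 = 2.8398.
x̄₁ − x̄₂ = 68.9 − 87.4 = -18.5000; the interval is -18.5000 ± 2.8398 = (-21.34, -15.66).

(-21.34, -15.66)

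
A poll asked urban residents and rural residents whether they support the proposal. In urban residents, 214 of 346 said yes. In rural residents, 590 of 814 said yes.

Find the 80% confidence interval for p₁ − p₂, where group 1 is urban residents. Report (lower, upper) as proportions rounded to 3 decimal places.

p̂₁ = 214/346 = 0.6185 and p̂₂ = 590/814 = 0.7248.
SE₁ = √(p̂₁(1−p̂₁)/n₁) = √(0.6185·0.3815/346) = 0.02611; SE₂ = √(0.7248·0.2752/814) = 0.01565.
Independent samples: SE of the difference = √(SE₁² + SE₂²) = √(0.0006817321 + 0.0002449225) = 0.03044.
z* for 80% confidence is 1.282, so the margin of error is 1.282 × 0.03044 = 0.03902.
Point estimate p̂₁ − p̂₂ = 0.6185 − 0.7248 = -0.1063.
-0.1063 ± 0.03902 → (-0.145, -0.067).

(-0.145, -0.067)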